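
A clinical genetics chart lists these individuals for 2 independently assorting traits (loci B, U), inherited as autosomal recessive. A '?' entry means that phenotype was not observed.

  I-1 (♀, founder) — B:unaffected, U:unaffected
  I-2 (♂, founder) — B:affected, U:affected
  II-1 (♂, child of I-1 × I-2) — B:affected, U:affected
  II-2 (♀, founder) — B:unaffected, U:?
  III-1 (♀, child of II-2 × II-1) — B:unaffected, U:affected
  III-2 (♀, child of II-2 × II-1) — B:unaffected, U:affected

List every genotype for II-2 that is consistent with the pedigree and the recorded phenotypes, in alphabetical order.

B/I-1 un ·: Bb
B/I-2 aff ·: bb
B/II-1 aff I-1×I-2: bb
B/II-2 un ·: BB|Bb
B/III-1 un II-2×II-1: Bb
B/III-2 un II-2×II-1: Bb
⇒ B over [I-1,I-2,II-1,II-2,III-1,III-2]: 2 consistent
U/I-1 un ·: Uu
U/I-2 aff ·: uu
U/II-1 aff I-1×I-2: uu
U/II-2 ? ·: Uu|uu
U/III-1 aff II-2×II-1: uu
U/III-2 aff II-2×II-1: uu
⇒ U over [I-1,I-2,II-1,II-2,III-1,III-2]: 2 consistent

II-2 ∈ {BB Uu, BB uu, Bb Uu, Bb uu}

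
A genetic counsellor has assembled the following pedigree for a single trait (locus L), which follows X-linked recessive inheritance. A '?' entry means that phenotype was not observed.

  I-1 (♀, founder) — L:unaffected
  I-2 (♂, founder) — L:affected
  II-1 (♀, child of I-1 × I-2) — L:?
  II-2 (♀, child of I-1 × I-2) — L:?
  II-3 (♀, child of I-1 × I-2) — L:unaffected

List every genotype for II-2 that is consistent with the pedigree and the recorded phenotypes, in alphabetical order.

II-2 ∈ {X^LX^l, X^lX^l}

L/I-1 un ·: X^LX^L|X^LX^l
L/I-2 aff ·: X^lY
L/II-1 ? I-1×I-2: X^LX^l|X^lX^l
L/II-2 ? I-1×I-2: X^LX^l|X^lX^l
L/II-3 un I-1×I-2: X^LX^l
⇒ L over [I-1,I-2,II-1,II-2,II-3]: 5 consistent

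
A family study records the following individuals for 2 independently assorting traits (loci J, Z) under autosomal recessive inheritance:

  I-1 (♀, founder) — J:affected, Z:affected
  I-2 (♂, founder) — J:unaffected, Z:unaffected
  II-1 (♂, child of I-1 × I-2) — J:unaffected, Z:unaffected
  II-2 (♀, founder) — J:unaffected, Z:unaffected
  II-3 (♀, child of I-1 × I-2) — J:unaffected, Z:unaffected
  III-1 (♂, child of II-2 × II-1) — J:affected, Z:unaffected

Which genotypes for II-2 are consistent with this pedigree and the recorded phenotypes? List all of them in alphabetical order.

II-2 ∈ {Jj ZZ, Jj Zz}

J/I-1 aff ·: jj
J/I-2 un ·: JJ|Jj
J/II-1 un I-1×I-2: Jj
J/II-2 un ·: Jj
J/II-3 un I-1×I-2: Jj
J/III-1 aff II-2×II-1: jj
⇒ J over [I-1,I-2,II-1,II-2,II-3,III-1]: 2 consistent
Z/I-1 aff ·: zz
Z/I-2 un ·: ZZ|Zz
Z/II-1 un I-1×I-2: Zz
Z/II-2 un ·: ZZ|Zz
Z/II-3 un I-1×I-2: Zz
Z/III-1 un II-2×II-1: ZZ|Zz
⇒ Z over [I-1,I-2,II-1,II-2,II-3,III-1]: 8 consistent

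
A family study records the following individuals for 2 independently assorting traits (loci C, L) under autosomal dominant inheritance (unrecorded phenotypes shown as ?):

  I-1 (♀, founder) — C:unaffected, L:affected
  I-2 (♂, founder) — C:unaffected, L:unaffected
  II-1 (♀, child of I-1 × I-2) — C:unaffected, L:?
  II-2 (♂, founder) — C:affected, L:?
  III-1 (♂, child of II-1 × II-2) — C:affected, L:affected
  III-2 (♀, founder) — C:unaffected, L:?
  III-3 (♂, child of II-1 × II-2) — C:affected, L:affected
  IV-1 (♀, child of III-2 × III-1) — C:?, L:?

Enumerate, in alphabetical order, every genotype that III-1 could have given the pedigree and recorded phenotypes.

C/I-1 un ·: cc
C/I-2 un ·: cc
C/II-1 un I-1×I-2: cc
C/II-2 aff ·: Cc|CC
C/III-1 aff II-1×II-2: Cc
C/III-2 un ·: cc
C/III-3 aff II-1×II-2: Cc
C/IV-1 ? III-2×III-1: cc|Cc
⇒ C over [I-1,I-2,II-1,II-2,III-1,III-2,III-3,IV-1]: 4 consistent
L/I-1 aff ·: Ll|LL
L/I-2 un ·: ll
L/II-1 ? I-1×I-2: ll|Ll
L/II-2 ? ·: ll|Ll|LL
L/III-1 aff II-1×II-2: Ll|LL
L/III-2 ? ·: ll|Ll|LL
L/III-3 aff II-1×II-2: Ll|LL
L/IV-1 ? III-2×III-1: ll|Ll|LL
⇒ L over [I-1,I-2,II-1,II-2,III-1,III-2,III-3,IV-1]: 116 consistent

III-1 ∈ {Cc LL, Cc Ll}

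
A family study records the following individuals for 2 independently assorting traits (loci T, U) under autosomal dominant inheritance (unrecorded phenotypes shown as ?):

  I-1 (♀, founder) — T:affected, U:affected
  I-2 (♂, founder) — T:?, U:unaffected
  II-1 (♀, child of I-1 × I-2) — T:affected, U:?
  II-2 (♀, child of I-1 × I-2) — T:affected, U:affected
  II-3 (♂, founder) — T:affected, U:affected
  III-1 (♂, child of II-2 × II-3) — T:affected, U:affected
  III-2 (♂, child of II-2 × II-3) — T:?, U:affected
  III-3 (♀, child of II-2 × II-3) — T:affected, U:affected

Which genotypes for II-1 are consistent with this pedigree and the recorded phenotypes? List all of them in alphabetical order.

T/I-1 aff ·: Tt|TT
T/I-2 ? ·: tt|Tt|TT
T/II-1 aff I-1×I-2: Tt|TT
T/II-2 aff I-1×I-2: Tt|TT
T/II-3 aff ·: Tt|TT
T/III-1 aff II-2×II-3: Tt|TT
T/III-2 ? II-2×II-3: tt|Tt|TT
T/III-3 aff II-2×II-3: Tt|TT
⇒ T over [I-1,I-2,II-1,II-2,II-3,III-1,III-2,III-3]: 223 consistent
U/I-1 aff ·: Uu|UU
U/I-2 un ·: uu
U/II-1 ? I-1×I-2: uu|Uu
U/II-2 aff I-1×I-2: Uu
U/II-3 aff ·: Uu|UU
U/III-1 aff II-2×II-3: Uu|UU
U/III-2 aff II-2×II-3: Uu|UU
U/III-3 aff II-2×II-3: Uu|UU
⇒ U over [I-1,I-2,II-1,II-2,II-3,III-1,III-2,III-3]: 48 consistent

II-1 ∈ {TT Uu, TT uu, Tt Uu, Tt uu}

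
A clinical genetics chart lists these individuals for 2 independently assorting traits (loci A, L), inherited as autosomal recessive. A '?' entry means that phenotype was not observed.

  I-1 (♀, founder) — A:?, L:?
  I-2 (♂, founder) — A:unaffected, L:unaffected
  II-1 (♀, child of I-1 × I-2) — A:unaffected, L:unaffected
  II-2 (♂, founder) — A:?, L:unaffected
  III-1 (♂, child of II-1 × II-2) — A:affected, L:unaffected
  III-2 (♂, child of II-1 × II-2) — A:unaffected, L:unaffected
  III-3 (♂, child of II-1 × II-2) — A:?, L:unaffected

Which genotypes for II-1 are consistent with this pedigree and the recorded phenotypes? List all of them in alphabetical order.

II-1 ∈ {Aa LL, Aa Ll}

A/I-1 ? ·: AA|Aa|aa
A/I-2 un ·: AA|Aa
A/II-1 un I-1×I-2: Aa
A/II-2 ? ·: Aa|aa
A/III-1 aff II-1×II-2: aa
A/III-2 un II-1×II-2: AA|Aa
A/III-3 ? II-1×II-2: AA|Aa|aa
⇒ A over [I-1,I-2,II-1,II-2,III-1,III-2,III-3]: 40 consistent
L/I-1 ? ·: LL|Ll|ll
L/I-2 un ·: LL|Ll
L/II-1 un I-1×I-2: LL|Ll
L/II-2 un ·: LL|Ll
L/III-1 un II-1×II-2: LL|Ll
L/III-2 un II-1×II-2: LL|Ll
L/III-3 un II-1×II-2: LL|Ll
⇒ L over [I-1,I-2,II-1,II-2,III-1,III-2,III-3]: 116 consistent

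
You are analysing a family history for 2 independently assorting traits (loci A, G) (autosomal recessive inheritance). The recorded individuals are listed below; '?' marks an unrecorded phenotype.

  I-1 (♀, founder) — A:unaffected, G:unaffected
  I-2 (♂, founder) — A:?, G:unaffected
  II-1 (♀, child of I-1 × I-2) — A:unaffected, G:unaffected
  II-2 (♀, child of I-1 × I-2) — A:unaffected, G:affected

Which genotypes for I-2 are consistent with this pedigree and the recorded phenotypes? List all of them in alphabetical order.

I-2 ∈ {AA Gg, Aa Gg, aa Gg}

A/I-1 un ·: AA|Aa
A/I-2 ? ·: AA|Aa|aa
A/II-1 un I-1×I-2: AA|Aa
A/II-2 un I-1×I-2: AA|Aa
⇒ A over [I-1,I-2,II-1,II-2]: 15 consistent
G/I-1 un ·: Gg
G/I-2 un ·: Gg
G/II-1 un I-1×I-2: GG|Gg
G/II-2 aff I-1×I-2: gg
⇒ G over [I-1,I-2,II-1,II-2]: 2 consistent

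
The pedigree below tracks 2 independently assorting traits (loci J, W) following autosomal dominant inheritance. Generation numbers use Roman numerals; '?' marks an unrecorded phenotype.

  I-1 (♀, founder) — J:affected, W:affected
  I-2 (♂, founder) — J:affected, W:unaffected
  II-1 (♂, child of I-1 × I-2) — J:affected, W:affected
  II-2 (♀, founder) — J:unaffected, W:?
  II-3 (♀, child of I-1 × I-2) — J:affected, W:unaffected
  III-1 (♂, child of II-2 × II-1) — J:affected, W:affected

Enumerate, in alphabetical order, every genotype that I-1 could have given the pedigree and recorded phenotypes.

I-1 ∈ {JJ Ww, Jj Ww}

J/I-1 aff ·: Jj|JJ
J/I-2 aff ·: Jj|JJ
J/II-1 aff I-1×I-2: Jj|JJ
J/II-2 un ·: jj
J/II-3 aff I-1×I-2: Jj|JJ
J/III-1 aff II-2×II-1: Jj
⇒ J over [I-1,I-2,II-1,II-2,II-3,III-1]: 13 consistent
W/I-1 aff ·: Ww
W/I-2 un ·: ww
W/II-1 aff I-1×I-2: Ww
W/II-2 ? ·: ww|Ww|WW
W/II-3 un I-1×I-2: ww
W/III-1 aff II-2×II-1: Ww|WW
⇒ W over [I-1,I-2,II-1,II-2,II-3,III-1]: 5 consistent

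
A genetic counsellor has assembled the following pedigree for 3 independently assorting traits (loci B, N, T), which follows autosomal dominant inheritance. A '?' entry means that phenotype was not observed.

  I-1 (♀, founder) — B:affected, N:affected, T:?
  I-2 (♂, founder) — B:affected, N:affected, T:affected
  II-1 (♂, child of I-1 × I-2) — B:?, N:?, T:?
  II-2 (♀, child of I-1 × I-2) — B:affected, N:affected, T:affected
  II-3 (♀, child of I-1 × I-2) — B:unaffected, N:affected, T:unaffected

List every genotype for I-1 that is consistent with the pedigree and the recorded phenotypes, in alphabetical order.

I-1 ∈ {Bb NN Tt, Bb NN tt, Bb Nn Tt, Bb Nn tt}

B/I-1 aff ·: Bb
B/I-2 aff ·: Bb
B/II-1 ? I-1×I-2: bb|Bb|BB
B/II-2 aff I-1×I-2: Bb|BB
B/II-3 un I-1×I-2: bb
⇒ B over [I-1,I-2,II-1,II-2,II-3]: 6 consistent
N/I-1 aff ·: Nn|NN
N/I-2 aff ·: Nn|NN
N/II-1 ? I-1×I-2: nn|Nn|NN
N/II-2 aff I-1×I-2: Nn|NN
N/II-3 aff I-1×I-2: Nn|NN
⇒ N over [I-1,I-2,II-1,II-2,II-3]: 29 consistent
T/I-1 ? ·: tt|Tt
T/I-2 aff ·: Tt
T/II-1 ? I-1×I-2: tt|Tt|TT
T/II-2 aff I-1×I-2: Tt|TT
T/II-3 un I-1×I-2: tt
⇒ T over [I-1,I-2,II-1,II-2,II-3]: 8 consistent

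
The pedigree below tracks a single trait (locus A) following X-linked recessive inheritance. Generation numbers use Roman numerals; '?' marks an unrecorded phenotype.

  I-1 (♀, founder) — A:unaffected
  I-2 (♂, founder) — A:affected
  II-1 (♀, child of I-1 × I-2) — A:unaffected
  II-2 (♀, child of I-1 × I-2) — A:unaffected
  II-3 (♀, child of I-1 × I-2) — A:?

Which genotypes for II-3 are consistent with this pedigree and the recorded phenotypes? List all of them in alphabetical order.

II-3 ∈ {X^AX^a, X^aX^a}

A/I-1 un ·: X^AX^A|X^AX^a
A/I-2 aff ·: X^aY
A/II-1 un I-1×I-2: X^AX^a
A/II-2 un I-1×I-2: X^AX^a
A/II-3 ? I-1×I-2: X^AX^a|X^aX^a
⇒ A over [I-1,I-2,II-1,II-2,II-3]: 3 consistent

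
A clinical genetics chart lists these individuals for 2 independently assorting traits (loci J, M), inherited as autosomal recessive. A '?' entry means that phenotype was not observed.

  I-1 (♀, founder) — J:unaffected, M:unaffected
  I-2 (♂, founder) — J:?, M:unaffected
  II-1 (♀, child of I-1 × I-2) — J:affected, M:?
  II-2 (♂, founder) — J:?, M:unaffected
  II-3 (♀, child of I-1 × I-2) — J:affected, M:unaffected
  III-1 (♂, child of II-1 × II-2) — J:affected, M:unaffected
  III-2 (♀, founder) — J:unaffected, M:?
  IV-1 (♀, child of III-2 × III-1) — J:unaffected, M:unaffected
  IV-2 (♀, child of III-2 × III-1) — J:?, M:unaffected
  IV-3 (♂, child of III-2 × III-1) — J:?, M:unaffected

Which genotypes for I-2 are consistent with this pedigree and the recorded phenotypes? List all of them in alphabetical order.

J/I-1 un ·: Jj
J/I-2 ? ·: Jj|jj
J/II-1 aff I-1×I-2: jj
J/II-2 ? ·: Jj|jj
J/II-3 aff I-1×I-2: jj
J/III-1 aff II-1×II-2: jj
J/III-2 un ·: JJ|Jj
J/IV-1 un III-2×III-1: Jj
J/IV-2 ? III-2×III-1: Jj|jj
J/IV-3 ? III-2×III-1: Jj|jj
⇒ J over [I-1,I-2,II-1,II-2,II-3,III-1,III-2,IV-1,IV-2,IV-3]: 20 consistent
M/I-1 un ·: MM|Mm
M/I-2 un ·: MM|Mm
M/II-1 ? I-1×I-2: MM|Mm|mm
M/II-2 un ·: MM|Mm
M/II-3 un I-1×I-2: MM|Mm
M/III-1 un II-1×II-2: MM|Mm
M/III-2 ? ·: MM|Mm|mm
M/IV-1 un III-2×III-1: MM|Mm
M/IV-2 un III-2×III-1: MM|Mm
M/IV-3 un III-2×III-1: MM|Mm
⇒ M over [I-1,I-2,II-1,II-2,II-3,III-1,III-2,IV-1,IV-2,IV-3]: 651 consistent

I-2 ∈ {Jj MM, Jj Mm, jj MM, jj Mm}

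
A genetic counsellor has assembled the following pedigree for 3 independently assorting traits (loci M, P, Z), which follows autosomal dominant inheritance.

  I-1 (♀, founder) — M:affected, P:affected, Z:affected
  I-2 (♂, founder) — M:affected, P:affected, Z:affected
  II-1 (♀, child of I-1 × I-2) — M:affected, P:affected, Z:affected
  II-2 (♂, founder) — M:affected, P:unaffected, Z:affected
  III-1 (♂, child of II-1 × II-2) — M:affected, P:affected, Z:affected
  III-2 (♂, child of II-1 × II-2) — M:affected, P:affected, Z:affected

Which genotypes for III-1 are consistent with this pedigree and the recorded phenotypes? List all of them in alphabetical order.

III-1 ∈ {MM Pp ZZ, MM Pp Zz, Mm Pp ZZ, Mm Pp Zz}

M/I-1 aff ·: Mm|MM
M/I-2 aff ·: Mm|MM
M/II-1 aff I-1×I-2: Mm|MM
M/II-2 aff ·: Mm|MM
M/III-1 aff II-1×II-2: Mm|MM
M/III-2 aff II-1×II-2: Mm|MM
⇒ M over [I-1,I-2,II-1,II-2,III-1,III-2]: 44 consistent
P/I-1 aff ·: Pp|PP
P/I-2 aff ·: Pp|PP
P/II-1 aff I-1×I-2: Pp|PP
P/II-2 un ·: pp
P/III-1 aff II-1×II-2: Pp
P/III-2 aff II-1×II-2: Pp
⇒ P over [I-1,I-2,II-1,II-2,III-1,III-2]: 7 consistent
Z/I-1 aff ·: Zz|ZZ
Z/I-2 aff ·: Zz|ZZ
Z/II-1 aff I-1×I-2: Zz|ZZ
Z/II-2 aff ·: Zz|ZZ
Z/III-1 aff II-1×II-2: Zz|ZZ
Z/III-2 aff II-1×II-2: Zz|ZZ
⇒ Z over [I-1,I-2,II-1,II-2,III-1,III-2]: 44 consistent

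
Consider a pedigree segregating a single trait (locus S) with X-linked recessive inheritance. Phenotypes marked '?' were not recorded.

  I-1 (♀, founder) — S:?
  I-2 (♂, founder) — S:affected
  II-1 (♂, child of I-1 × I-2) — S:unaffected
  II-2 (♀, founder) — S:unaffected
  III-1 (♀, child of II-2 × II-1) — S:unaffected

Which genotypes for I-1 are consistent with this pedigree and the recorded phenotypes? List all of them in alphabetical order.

S/I-1 ? ·: X^SX^S|X^SX^s
S/I-2 aff ·: X^sY
S/II-1 un I-1×I-2: X^SY
S/II-2 un ·: X^SX^S|X^SX^s
S/III-1 un II-2×II-1: X^SX^S|X^SX^s
⇒ S over [I-1,I-2,II-1,II-2,III-1]: 6 consistent

I-1 ∈ {X^SX^S, X^SX^s}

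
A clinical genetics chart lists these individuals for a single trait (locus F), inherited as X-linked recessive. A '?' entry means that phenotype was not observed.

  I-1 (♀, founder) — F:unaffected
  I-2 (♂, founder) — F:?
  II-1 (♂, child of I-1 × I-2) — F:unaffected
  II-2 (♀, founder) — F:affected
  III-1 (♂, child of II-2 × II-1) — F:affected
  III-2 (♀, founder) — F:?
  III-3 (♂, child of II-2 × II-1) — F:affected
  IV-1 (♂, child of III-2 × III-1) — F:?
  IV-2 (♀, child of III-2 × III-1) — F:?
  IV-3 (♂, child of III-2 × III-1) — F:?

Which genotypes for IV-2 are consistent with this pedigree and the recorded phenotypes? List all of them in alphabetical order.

IV-2 ∈ {X^FX^f, X^fX^f}

F/I-1 un ·: X^FX^F|X^FX^f
F/I-2 ? ·: X^FY|X^fY
F/II-1 un I-1×I-2: X^FY
F/II-2 aff ·: X^fX^f
F/III-1 aff II-2×II-1: X^fY
F/III-2 ? ·: X^FX^F|X^FX^f|X^fX^f
F/III-3 aff II-2×II-1: X^fY
F/IV-1 ? III-2×III-1: X^FY|X^fY
F/IV-2 ? III-2×III-1: X^FX^f|X^fX^f
F/IV-3 ? III-2×III-1: X^FY|X^fY
⇒ F over [I-1,I-2,II-1,II-2,III-1,III-2,III-3,IV-1,IV-2,IV-3]: 40 consistent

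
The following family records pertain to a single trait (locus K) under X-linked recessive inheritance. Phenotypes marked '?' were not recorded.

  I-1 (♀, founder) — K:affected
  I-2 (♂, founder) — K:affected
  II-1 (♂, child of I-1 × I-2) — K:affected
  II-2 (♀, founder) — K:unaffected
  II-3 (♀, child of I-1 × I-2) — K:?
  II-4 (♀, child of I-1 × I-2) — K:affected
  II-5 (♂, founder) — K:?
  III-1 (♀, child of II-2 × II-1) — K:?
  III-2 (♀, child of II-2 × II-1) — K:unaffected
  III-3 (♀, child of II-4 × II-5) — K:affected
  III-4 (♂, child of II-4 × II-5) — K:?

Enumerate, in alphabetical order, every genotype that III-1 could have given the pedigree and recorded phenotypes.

III-1 ∈ {X^KX^k, X^kX^k}

K/I-1 aff ·: X^kX^k
K/I-2 aff ·: X^kY
K/II-1 aff I-1×I-2: X^kY
K/II-2 un ·: X^KX^K|X^KX^k
K/II-3 ? I-1×I-2: X^kX^k
K/II-4 aff I-1×I-2: X^kX^k
K/II-5 ? ·: X^kY
K/III-1 ? II-2×II-1: X^KX^k|X^kX^k
K/III-2 un II-2×II-1: X^KX^k
K/III-3 aff II-4×II-5: X^kX^k
K/III-4 ? II-4×II-5: X^kY
⇒ K over [I-1,I-2,II-1,II-2,II-3,II-4,II-5,III-1,III-2,III-3,III-4]: 3 consistent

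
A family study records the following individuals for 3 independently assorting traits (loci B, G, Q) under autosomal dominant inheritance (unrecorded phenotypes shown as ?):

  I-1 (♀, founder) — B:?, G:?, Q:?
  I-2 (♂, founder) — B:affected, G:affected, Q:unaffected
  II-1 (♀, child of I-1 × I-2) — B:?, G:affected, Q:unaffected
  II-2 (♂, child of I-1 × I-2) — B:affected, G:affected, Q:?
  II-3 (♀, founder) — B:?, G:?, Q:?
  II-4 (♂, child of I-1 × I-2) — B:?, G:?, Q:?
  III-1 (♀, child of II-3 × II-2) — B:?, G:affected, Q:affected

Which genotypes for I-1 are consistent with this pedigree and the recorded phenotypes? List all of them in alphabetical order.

B/I-1 ? ·: bb|Bb|BB
B/I-2 aff ·: Bb|BB
B/II-1 ? I-1×I-2: bb|Bb|BB
B/II-2 aff I-1×I-2: Bb|BB
B/II-3 ? ·: bb|Bb|BB
B/II-4 ? I-1×I-2: bb|Bb|BB
B/III-1 ? II-3×II-2: bb|Bb|BB
⇒ B over [I-1,I-2,II-1,II-2,II-3,II-4,III-1]: 226 consistent
G/I-1 ? ·: gg|Gg|GG
G/I-2 aff ·: Gg|GG
G/II-1 aff I-1×I-2: Gg|GG
G/II-2 aff I-1×I-2: Gg|GG
G/II-3 ? ·: gg|Gg|GG
G/II-4 ? I-1×I-2: gg|Gg|GG
G/III-1 aff II-3×II-2: Gg|GG
⇒ G over [I-1,I-2,II-1,II-2,II-3,II-4,III-1]: 145 consistent
Q/I-1 ? ·: qq|Qq
Q/I-2 un ·: qq
Q/II-1 un I-1×I-2: qq
Q/II-2 ? I-1×I-2: qq|Qq
Q/II-3 ? ·: qq|Qq|QQ
Q/II-4 ? I-1×I-2: qq|Qq
Q/III-1 aff II-3×II-2: Qq|QQ
⇒ Q over [I-1,I-2,II-1,II-2,II-3,II-4,III-1]: 16 consistent

I-1 ∈ {BB GG Qq, BB GG qq, BB Gg Qq, BB Gg qq, BB gg Qq, BB gg qq, Bb GG Qq, Bb GG qq, Bb Gg Qq, Bb Gg qq, Bb gg Qq, Bb gg qq, bb GG Qq, bb GG qq, bb Gg Qq, bb Gg qq, bb gg Qq, bb gg qq}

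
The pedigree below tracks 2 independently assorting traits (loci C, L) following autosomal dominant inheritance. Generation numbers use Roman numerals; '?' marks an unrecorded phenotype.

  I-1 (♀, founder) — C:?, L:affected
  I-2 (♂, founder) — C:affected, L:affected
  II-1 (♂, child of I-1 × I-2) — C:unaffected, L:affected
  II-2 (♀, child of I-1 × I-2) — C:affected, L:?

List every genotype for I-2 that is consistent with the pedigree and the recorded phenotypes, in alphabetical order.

C/I-1 ? ·: cc|Cc
C/I-2 aff ·: Cc
C/II-1 un I-1×I-2: cc
C/II-2 aff I-1×I-2: Cc|CC
⇒ C over [I-1,I-2,II-1,II-2]: 3 consistent
L/I-1 aff ·: Ll|LL
L/I-2 aff ·: Ll|LL
L/II-1 aff I-1×I-2: Ll|LL
L/II-2 ? I-1×I-2: ll|Ll|LL
⇒ L over [I-1,I-2,II-1,II-2]: 15 consistent

I-2 ∈ {Cc LL, Cc Ll}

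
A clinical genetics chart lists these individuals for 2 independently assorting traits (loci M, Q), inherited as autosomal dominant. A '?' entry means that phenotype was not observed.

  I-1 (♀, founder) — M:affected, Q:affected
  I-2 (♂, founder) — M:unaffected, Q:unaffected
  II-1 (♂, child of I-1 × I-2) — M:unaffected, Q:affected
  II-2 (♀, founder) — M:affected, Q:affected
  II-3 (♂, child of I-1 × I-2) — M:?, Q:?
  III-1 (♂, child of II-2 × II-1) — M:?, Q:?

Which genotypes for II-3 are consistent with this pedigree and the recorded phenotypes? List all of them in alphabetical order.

II-3 ∈ {Mm Qq, Mm qq, mm Qq, mm qq}

M/I-1 aff ·: Mm
M/I-2 un ·: mm
M/II-1 un I-1×I-2: mm
M/II-2 aff ·: Mm|MM
M/II-3 ? I-1×I-2: mm|Mm
M/III-1 ? II-2×II-1: mm|Mm
⇒ M over [I-1,I-2,II-1,II-2,II-3,III-1]: 6 consistent
Q/I-1 aff ·: Qq|QQ
Q/I-2 un ·: qq
Q/II-1 aff I-1×I-2: Qq
Q/II-2 aff ·: Qq|QQ
Q/II-3 ? I-1×I-2: qq|Qq
Q/III-1 ? II-2×II-1: qq|Qq|QQ
⇒ Q over [I-1,I-2,II-1,II-2,II-3,III-1]: 15 consistent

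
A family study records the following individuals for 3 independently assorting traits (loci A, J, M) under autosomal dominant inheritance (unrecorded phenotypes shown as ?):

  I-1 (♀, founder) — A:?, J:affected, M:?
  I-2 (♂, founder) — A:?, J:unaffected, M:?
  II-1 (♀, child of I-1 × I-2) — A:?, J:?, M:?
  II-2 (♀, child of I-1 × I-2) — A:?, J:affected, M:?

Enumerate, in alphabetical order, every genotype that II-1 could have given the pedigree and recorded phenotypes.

A/I-1 ? ·: aa|Aa|AA
A/I-2 ? ·: aa|Aa|AA
A/II-1 ? I-1×I-2: aa|Aa|AA
A/II-2 ? I-1×I-2: aa|Aa|AA
⇒ A over [I-1,I-2,II-1,II-2]: 29 consistent
J/I-1 aff ·: Jj|JJ
J/I-2 un ·: jj
J/II-1 ? I-1×I-2: jj|Jj
J/II-2 aff I-1×I-2: Jj
⇒ J over [I-1,I-2,II-1,II-2]: 3 consistent
M/I-1 ? ·: mm|Mm|MM
M/I-2 ? ·: mm|Mm|MM
M/II-1 ? I-1×I-2: mm|Mm|MM
M/II-2 ? I-1×I-2: mm|Mm|MM
⇒ M over [I-1,I-2,II-1,II-2]: 29 consistent

II-1 ∈ {AA Jj MM, AA Jj Mm, AA Jj mm, AA jj MM, AA jj Mm, AA jj mm, Aa Jj MM, Aa Jj Mm, Aa Jj mm, Aa jj MM, Aa jj Mm, Aa jj mm, aa Jj MM, aa Jj Mm, aa Jj mm, aa jj MM, aa jj Mm, aa jj mm}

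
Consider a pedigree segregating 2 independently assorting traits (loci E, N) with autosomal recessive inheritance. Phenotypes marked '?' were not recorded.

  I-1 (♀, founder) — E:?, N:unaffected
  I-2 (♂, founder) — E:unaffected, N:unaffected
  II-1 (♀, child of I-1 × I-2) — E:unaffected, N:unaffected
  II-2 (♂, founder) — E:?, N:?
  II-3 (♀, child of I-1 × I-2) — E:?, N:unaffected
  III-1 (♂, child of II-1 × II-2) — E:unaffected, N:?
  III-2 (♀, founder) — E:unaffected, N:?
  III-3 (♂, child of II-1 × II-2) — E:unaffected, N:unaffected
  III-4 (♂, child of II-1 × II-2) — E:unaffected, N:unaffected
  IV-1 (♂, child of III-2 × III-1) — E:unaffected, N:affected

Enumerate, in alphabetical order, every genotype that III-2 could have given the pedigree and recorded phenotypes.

E/I-1 ? ·: EE|Ee|ee
E/I-2 un ·: EE|Ee
E/II-1 un I-1×I-2: EE|Ee
E/II-2 ? ·: EE|Ee|ee
E/II-3 ? I-1×I-2: EE|Ee|ee
E/III-1 un II-1×II-2: EE|Ee
E/III-2 un ·: EE|Ee
E/III-3 un II-1×II-2: EE|Ee
E/III-4 un II-1×II-2: EE|Ee
E/IV-1 un III-2×III-1: EE|Ee
⇒ E over [I-1,I-2,II-1,II-2,II-3,III-1,III-2,III-3,III-4,IV-1]: 880 consistent
N/I-1 un ·: NN|Nn
N/I-2 un ·: NN|Nn
N/II-1 un I-1×I-2: NN|Nn
N/II-2 ? ·: NN|Nn|nn
N/II-3 un I-1×I-2: NN|Nn
N/III-1 ? II-1×II-2: Nn|nn
N/III-2 ? ·: Nn|nn
N/III-3 un II-1×II-2: NN|Nn
N/III-4 un II-1×II-2: NN|Nn
N/IV-1 aff III-2×III-1: nn
⇒ N over [I-1,I-2,II-1,II-2,II-3,III-1,III-2,III-3,III-4,IV-1]: 238 consistent

III-2 ∈ {EE Nn, EE nn, Ee Nn, Ee nn}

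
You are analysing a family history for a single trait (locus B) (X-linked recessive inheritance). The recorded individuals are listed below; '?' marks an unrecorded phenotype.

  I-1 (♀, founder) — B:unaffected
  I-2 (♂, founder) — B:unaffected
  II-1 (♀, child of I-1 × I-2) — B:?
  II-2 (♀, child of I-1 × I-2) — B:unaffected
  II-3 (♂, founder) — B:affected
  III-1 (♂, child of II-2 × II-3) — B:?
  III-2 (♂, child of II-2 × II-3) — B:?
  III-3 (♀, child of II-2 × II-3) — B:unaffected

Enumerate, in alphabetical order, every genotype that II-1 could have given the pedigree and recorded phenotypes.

II-1 ∈ {X^BX^B, X^BX^b}

B/I-1 un ·: X^BX^B|X^BX^b
B/I-2 un ·: X^BY
B/II-1 ? I-1×I-2: X^BX^B|X^BX^b
B/II-2 un I-1×I-2: X^BX^B|X^BX^b
B/II-3 aff ·: X^bY
B/III-1 ? II-2×II-3: X^BY|X^bY
B/III-2 ? II-2×II-3: X^BY|X^bY
B/III-3 un II-2×II-3: X^BX^b
⇒ B over [I-1,I-2,II-1,II-2,II-3,III-1,III-2,III-3]: 11 consistent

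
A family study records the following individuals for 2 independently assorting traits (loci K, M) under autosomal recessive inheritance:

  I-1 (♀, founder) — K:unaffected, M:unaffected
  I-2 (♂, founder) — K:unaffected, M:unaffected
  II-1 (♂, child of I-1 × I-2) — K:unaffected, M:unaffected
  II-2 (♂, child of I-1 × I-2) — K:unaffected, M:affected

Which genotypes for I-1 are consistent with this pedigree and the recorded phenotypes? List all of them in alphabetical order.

I-1 ∈ {KK Mm, Kk Mm}

K/I-1 un ·: KK|Kk
K/I-2 un ·: KK|Kk
K/II-1 un I-1×I-2: KK|Kk
K/II-2 un I-1×I-2: KK|Kk
⇒ K over [I-1,I-2,II-1,II-2]: 13 consistent
M/I-1 un ·: Mm
M/I-2 un ·: Mm
M/II-1 un I-1×I-2: MM|Mm
M/II-2 aff I-1×I-2: mm
⇒ M over [I-1,I-2,II-1,II-2]: 2 consistent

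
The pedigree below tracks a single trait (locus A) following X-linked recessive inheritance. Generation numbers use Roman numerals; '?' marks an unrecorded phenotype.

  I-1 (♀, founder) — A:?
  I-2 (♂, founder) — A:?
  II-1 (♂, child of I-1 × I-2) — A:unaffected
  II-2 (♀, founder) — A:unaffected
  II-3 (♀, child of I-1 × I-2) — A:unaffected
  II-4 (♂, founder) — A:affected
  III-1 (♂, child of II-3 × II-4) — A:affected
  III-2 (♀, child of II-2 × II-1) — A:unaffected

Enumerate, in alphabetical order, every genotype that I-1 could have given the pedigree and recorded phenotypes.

A/I-1 ? ·: X^AX^A|X^AX^a
A/I-2 ? ·: X^AY|X^aY
A/II-1 un I-1×I-2: X^AY
A/II-2 un ·: X^AX^A|X^AX^a
A/II-3 un I-1×I-2: X^AX^a
A/II-4 aff ·: X^aY
A/III-1 aff II-3×II-4: X^aY
A/III-2 un II-2×II-1: X^AX^A|X^AX^a
⇒ A over [I-1,I-2,II-1,II-2,II-3,II-4,III-1,III-2]: 9 consistent

I-1 ∈ {X^AX^A, X^AX^a}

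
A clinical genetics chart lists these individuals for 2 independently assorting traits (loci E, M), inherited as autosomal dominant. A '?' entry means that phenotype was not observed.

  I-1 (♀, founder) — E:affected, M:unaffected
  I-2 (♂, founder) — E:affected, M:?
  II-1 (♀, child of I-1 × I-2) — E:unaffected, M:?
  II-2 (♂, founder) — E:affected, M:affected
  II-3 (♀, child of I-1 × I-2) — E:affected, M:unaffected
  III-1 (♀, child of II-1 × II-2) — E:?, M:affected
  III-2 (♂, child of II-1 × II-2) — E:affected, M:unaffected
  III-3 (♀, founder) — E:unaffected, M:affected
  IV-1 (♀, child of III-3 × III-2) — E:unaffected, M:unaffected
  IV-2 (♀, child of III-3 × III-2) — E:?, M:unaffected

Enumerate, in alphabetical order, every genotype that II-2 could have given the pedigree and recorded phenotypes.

II-2 ∈ {EE Mm, Ee Mm}

E/I-1 aff ·: Ee
E/I-2 aff ·: Ee
E/II-1 un I-1×I-2: ee
E/II-2 aff ·: Ee|EE
E/II-3 aff I-1×I-2: Ee|EE
E/III-1 ? II-1×II-2: ee|Ee
E/III-2 aff II-1×II-2: Ee
E/III-3 un ·: ee
E/IV-1 un III-3×III-2: ee
E/IV-2 ? III-3×III-2: ee|Ee
⇒ E over [I-1,I-2,II-1,II-2,II-3,III-1,III-2,III-3,IV-1,IV-2]: 12 consistent
M/I-1 un ·: mm
M/I-2 ? ·: mm|Mm
M/II-1 ? I-1×I-2: mm|Mm
M/II-2 aff ·: Mm
M/II-3 un I-1×I-2: mm
M/III-1 aff II-1×II-2: Mm|MM
M/III-2 un II-1×II-2: mm
M/III-3 aff ·: Mm
M/IV-1 un III-3×III-2: mm
M/IV-2 un III-3×III-2: mm
⇒ M over [I-1,I-2,II-1,II-2,II-3,III-1,III-2,III-3,IV-1,IV-2]: 4 consistent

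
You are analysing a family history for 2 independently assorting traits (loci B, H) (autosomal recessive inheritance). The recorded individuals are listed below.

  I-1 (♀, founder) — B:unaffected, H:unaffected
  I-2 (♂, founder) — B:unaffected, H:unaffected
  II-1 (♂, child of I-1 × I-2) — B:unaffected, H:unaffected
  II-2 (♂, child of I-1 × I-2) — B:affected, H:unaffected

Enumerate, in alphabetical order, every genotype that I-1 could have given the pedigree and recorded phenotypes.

I-1 ∈ {Bb HH, Bb Hh}

B/I-1 un ·: Bb
B/I-2 un ·: Bb
B/II-1 un I-1×I-2: BB|Bb
B/II-2 aff I-1×I-2: bb
⇒ B over [I-1,I-2,II-1,II-2]: 2 consistent
H/I-1 un ·: HH|Hh
H/I-2 un ·: HH|Hh
H/II-1 un I-1×I-2: HH|Hh
H/II-2 un I-1×I-2: HH|Hh
⇒ H over [I-1,I-2,II-1,II-2]: 13 consistent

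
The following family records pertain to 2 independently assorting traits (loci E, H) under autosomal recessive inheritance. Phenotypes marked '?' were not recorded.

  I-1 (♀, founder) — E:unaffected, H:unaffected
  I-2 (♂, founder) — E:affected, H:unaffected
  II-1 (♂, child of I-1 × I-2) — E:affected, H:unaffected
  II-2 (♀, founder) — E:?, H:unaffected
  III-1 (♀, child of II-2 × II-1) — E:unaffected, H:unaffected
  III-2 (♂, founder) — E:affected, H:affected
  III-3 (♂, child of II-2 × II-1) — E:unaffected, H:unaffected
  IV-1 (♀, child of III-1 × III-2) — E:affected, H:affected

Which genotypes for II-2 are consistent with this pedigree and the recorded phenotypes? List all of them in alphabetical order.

II-2 ∈ {EE HH, EE Hh, Ee HH, Ee Hh}

E/I-1 un ·: Ee
E/I-2 aff ·: ee
E/II-1 aff I-1×I-2: ee
E/II-2 ? ·: EE|Ee
E/III-1 un II-2×II-1: Ee
E/III-2 aff ·: ee
E/III-3 un II-2×II-1: Ee
E/IV-1 aff III-1×III-2: ee
⇒ E over [I-1,I-2,II-1,II-2,III-1,III-2,III-3,IV-1]: 2 consistent
H/I-1 un ·: HH|Hh
H/I-2 un ·: HH|Hh
H/II-1 un I-1×I-2: HH|Hh
H/II-2 un ·: HH|Hh
H/III-1 un II-2×II-1: Hh
H/III-2 aff ·: hh
H/III-3 un II-2×II-1: HH|Hh
H/IV-1 aff III-1×III-2: hh
⇒ H over [I-1,I-2,II-1,II-2,III-1,III-2,III-3,IV-1]: 20 consistent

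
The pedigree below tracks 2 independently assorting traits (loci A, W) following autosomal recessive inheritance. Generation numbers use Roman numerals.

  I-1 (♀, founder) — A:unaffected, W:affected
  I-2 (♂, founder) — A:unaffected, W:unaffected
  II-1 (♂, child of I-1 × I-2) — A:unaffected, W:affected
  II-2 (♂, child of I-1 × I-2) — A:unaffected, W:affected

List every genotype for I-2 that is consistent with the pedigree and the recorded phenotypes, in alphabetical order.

I-2 ∈ {AA Ww, Aa Ww}

A/I-1 un ·: AA|Aa
A/I-2 un ·: AA|Aa
A/II-1 un I-1×I-2: AA|Aa
A/II-2 un I-1×I-2: AA|Aa
⇒ A over [I-1,I-2,II-1,II-2]: 13 consistent
W/I-1 aff ·: ww
W/I-2 un ·: Ww
W/II-1 aff I-1×I-2: ww
W/II-2 aff I-1×I-2: ww
⇒ W over [I-1,I-2,II-1,II-2]: 1 consistent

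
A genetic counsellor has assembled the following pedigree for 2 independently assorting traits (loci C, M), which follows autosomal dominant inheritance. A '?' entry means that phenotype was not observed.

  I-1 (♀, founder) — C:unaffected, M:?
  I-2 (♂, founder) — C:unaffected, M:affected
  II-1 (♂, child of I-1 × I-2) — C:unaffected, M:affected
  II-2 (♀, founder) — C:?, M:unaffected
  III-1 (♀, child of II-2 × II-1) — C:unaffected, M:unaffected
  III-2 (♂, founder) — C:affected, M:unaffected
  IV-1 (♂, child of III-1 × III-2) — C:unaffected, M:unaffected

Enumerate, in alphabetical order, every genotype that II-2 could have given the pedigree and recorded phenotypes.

II-2 ∈ {Cc mm, cc mm}

C/I-1 un ·: cc
C/I-2 un ·: cc
C/II-1 un I-1×I-2: cc
C/II-2 ? ·: cc|Cc
C/III-1 un II-2×II-1: cc
C/III-2 aff ·: Cc
C/IV-1 un III-1×III-2: cc
⇒ C over [I-1,I-2,II-1,II-2,III-1,III-2,IV-1]: 2 consistent
M/I-1 ? ·: mm|Mm|MM
M/I-2 aff ·: Mm|MM
M/II-1 aff I-1×I-2: Mm
M/II-2 un ·: mm
M/III-1 un II-2×II-1: mm
M/III-2 un ·: mm
M/IV-1 un III-1×III-2: mm
⇒ M over [I-1,I-2,II-1,II-2,III-1,III-2,IV-1]: 5 consistent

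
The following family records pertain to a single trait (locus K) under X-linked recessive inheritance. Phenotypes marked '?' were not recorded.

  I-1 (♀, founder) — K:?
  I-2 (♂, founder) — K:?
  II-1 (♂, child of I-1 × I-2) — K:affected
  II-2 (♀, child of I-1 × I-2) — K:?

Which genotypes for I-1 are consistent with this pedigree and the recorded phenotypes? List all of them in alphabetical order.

I-1 ∈ {X^KX^k, X^kX^k}

K/I-1 ? ·: X^KX^k|X^kX^k
K/I-2 ? ·: X^KY|X^kY
K/II-1 aff I-1×I-2: X^kY
K/II-2 ? I-1×I-2: X^KX^K|X^KX^k|X^kX^k
⇒ K over [I-1,I-2,II-1,II-2]: 6 consistent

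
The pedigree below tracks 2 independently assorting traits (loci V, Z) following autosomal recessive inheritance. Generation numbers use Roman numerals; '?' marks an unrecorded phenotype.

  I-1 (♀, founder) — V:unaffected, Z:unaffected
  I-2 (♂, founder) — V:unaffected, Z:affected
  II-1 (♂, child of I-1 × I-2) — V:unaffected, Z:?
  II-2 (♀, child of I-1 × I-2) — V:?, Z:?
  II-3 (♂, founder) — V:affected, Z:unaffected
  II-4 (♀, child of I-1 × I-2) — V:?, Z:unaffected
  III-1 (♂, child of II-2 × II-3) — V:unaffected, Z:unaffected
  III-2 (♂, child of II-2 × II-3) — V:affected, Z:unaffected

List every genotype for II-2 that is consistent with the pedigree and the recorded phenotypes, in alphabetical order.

II-2 ∈ {Vv Zz, Vv zz}

V/I-1 un ·: VV|Vv
V/I-2 un ·: VV|Vv
V/II-1 un I-1×I-2: VV|Vv
V/II-2 ? I-1×I-2: Vv
V/II-3 aff ·: vv
V/II-4 ? I-1×I-2: VV|Vv|vv
V/III-1 un II-2×II-3: Vv
V/III-2 aff II-2×II-3: vv
⇒ V over [I-1,I-2,II-1,II-2,II-3,II-4,III-1,III-2]: 14 consistent
Z/I-1 un ·: ZZ|Zz
Z/I-2 aff ·: zz
Z/II-1 ? I-1×I-2: Zz|zz
Z/II-2 ? I-1×I-2: Zz|zz
Z/II-3 un ·: ZZ|Zz
Z/II-4 un I-1×I-2: Zz
Z/III-1 un II-2×II-3: ZZ|Zz
Z/III-2 un II-2×II-3: ZZ|Zz
⇒ Z over [I-1,I-2,II-1,II-2,II-3,II-4,III-1,III-2]: 28 consistent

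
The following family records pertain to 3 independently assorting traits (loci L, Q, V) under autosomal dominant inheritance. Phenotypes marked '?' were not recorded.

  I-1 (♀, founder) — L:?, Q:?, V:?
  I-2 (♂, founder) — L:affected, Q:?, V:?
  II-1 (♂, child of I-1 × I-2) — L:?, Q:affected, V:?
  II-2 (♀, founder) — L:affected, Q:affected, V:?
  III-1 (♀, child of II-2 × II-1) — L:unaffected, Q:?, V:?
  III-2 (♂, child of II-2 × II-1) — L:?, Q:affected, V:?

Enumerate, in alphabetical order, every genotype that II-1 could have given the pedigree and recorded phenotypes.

II-1 ∈ {Ll QQ VV, Ll QQ Vv, Ll QQ vv, Ll Qq VV, Ll Qq Vv, Ll Qq vv, ll QQ VV, ll QQ Vv, ll QQ vv, ll Qq VV, ll Qq Vv, ll Qq vv}

L/I-1 ? ·: ll|Ll|LL
L/I-2 aff ·: Ll|LL
L/II-1 ? I-1×I-2: ll|Ll
L/II-2 aff ·: Ll
L/III-1 un II-2×II-1: ll
L/III-2 ? II-2×II-1: ll|Ll|LL
⇒ L over [I-1,I-2,II-1,II-2,III-1,III-2]: 19 consistent
Q/I-1 ? ·: qq|Qq|QQ
Q/I-2 ? ·: qq|Qq|QQ
Q/II-1 aff I-1×I-2: Qq|QQ
Q/II-2 aff ·: Qq|QQ
Q/III-1 ? II-2×II-1: qq|Qq|QQ
Q/III-2 aff II-2×II-1: Qq|QQ
⇒ Q over [I-1,I-2,II-1,II-2,III-1,III-2]: 90 consistent
V/I-1 ? ·: vv|Vv|VV
V/I-2 ? ·: vv|Vv|VV
V/II-1 ? I-1×I-2: vv|Vv|VV
V/II-2 ? ·: vv|Vv|VV
V/III-1 ? II-2×II-1: vv|Vv|VV
V/III-2 ? II-2×II-1: vv|Vv|VV
⇒ V over [I-1,I-2,II-1,II-2,III-1,III-2]: 167 consistent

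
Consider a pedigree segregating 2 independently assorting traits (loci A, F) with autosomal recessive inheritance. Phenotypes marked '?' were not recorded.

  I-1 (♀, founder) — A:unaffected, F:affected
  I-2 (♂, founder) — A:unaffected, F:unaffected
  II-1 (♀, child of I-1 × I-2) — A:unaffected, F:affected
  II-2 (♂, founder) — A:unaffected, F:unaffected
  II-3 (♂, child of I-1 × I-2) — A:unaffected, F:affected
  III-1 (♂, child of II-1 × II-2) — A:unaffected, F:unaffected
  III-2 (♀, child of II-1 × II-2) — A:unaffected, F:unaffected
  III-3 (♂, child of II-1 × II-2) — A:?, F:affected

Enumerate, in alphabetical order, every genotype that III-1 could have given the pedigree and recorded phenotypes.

A/I-1 un ·: AA|Aa
A/I-2 un ·: AA|Aa
A/II-1 un I-1×I-2: AA|Aa
A/II-2 un ·: AA|Aa
A/II-3 un I-1×I-2: AA|Aa
A/III-1 un II-1×II-2: AA|Aa
A/III-2 un II-1×II-2: AA|Aa
A/III-3 ? II-1×II-2: AA|Aa|aa
⇒ A over [I-1,I-2,II-1,II-2,II-3,III-1,III-2,III-3]: 183 consistent
F/I-1 aff ·: ff
F/I-2 un ·: Ff
F/II-1 aff I-1×I-2: ff
F/II-2 un ·: Ff
F/II-3 aff I-1×I-2: ff
F/III-1 un II-1×II-2: Ff
F/III-2 un II-1×II-2: Ff
F/III-3 aff II-1×II-2: ff
⇒ F over [I-1,I-2,II-1,II-2,II-3,III-1,III-2,III-3]: 1 consistent

III-1 ∈ {AA Ff, Aa Ff}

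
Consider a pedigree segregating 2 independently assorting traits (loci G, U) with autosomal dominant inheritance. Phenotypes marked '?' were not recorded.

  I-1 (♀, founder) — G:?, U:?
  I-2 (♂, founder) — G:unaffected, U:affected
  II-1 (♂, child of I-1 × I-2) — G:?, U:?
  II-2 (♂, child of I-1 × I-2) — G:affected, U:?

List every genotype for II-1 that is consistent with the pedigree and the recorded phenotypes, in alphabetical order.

II-1 ∈ {Gg UU, Gg Uu, Gg uu, gg UU, gg Uu, gg uu}

G/I-1 ? ·: Gg|GG
G/I-2 un ·: gg
G/II-1 ? I-1×I-2: gg|Gg
G/II-2 aff I-1×I-2: Gg
⇒ G over [I-1,I-2,II-1,II-2]: 3 consistent
U/I-1 ? ·: uu|Uu|UU
U/I-2 aff ·: Uu|UU
U/II-1 ? I-1×I-2: uu|Uu|UU
U/II-2 ? I-1×I-2: uu|Uu|UU
⇒ U over [I-1,I-2,II-1,II-2]: 23 consistent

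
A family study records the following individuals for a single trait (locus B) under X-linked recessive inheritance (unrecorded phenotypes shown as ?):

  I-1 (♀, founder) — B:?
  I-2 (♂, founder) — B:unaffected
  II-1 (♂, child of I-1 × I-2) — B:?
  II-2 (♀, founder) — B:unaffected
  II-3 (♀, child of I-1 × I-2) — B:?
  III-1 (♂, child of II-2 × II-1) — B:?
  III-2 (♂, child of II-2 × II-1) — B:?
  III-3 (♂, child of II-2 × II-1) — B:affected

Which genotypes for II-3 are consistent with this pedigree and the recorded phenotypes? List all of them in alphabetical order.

II-3 ∈ {X^BX^B, X^BX^b}

B/I-1 ? ·: X^BX^B|X^BX^b|X^bX^b
B/I-2 un ·: X^BY
B/II-1 ? I-1×I-2: X^BY|X^bY
B/II-2 un ·: X^BX^b
B/II-3 ? I-1×I-2: X^BX^B|X^BX^b
B/III-1 ? II-2×II-1: X^BY|X^bY
B/III-2 ? II-2×II-1: X^BY|X^bY
B/III-3 aff II-2×II-1: X^bY
⇒ B over [I-1,I-2,II-1,II-2,II-3,III-1,III-2,III-3]: 24 consistent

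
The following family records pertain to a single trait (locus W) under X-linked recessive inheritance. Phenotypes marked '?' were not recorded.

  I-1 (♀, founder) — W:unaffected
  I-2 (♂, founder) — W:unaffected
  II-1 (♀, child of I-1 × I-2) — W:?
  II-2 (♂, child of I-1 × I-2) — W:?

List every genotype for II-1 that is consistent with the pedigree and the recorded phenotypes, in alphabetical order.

W/I-1 un ·: X^WX^W|X^WX^w
W/I-2 un ·: X^WY
W/II-1 ? I-1×I-2: X^WX^W|X^WX^w
W/II-2 ? I-1×I-2: X^WY|X^wY
⇒ W over [I-1,I-2,II-1,II-2]: 5 consistent

II-1 ∈ {X^WX^W, X^WX^w}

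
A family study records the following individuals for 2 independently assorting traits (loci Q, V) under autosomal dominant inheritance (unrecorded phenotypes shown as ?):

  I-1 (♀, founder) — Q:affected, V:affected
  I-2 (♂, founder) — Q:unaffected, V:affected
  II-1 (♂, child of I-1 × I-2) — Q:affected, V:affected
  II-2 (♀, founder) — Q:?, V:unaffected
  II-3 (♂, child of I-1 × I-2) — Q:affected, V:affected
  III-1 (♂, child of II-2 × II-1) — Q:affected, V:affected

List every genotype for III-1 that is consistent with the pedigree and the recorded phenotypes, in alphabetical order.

III-1 ∈ {QQ Vv, Qq Vv}

Q/I-1 aff ·: Qq|QQ
Q/I-2 un ·: qq
Q/II-1 aff I-1×I-2: Qq
Q/II-2 ? ·: qq|Qq|QQ
Q/II-3 aff I-1×I-2: Qq
Q/III-1 aff II-2×II-1: Qq|QQ
⇒ Q over [I-1,I-2,II-1,II-2,II-3,III-1]: 10 consistent
V/I-1 aff ·: Vv|VV
V/I-2 aff ·: Vv|VV
V/II-1 aff I-1×I-2: Vv|VV
V/II-2 un ·: vv
V/II-3 aff I-1×I-2: Vv|VV
V/III-1 aff II-2×II-1: Vv
⇒ V over [I-1,I-2,II-1,II-2,II-3,III-1]: 13 consistent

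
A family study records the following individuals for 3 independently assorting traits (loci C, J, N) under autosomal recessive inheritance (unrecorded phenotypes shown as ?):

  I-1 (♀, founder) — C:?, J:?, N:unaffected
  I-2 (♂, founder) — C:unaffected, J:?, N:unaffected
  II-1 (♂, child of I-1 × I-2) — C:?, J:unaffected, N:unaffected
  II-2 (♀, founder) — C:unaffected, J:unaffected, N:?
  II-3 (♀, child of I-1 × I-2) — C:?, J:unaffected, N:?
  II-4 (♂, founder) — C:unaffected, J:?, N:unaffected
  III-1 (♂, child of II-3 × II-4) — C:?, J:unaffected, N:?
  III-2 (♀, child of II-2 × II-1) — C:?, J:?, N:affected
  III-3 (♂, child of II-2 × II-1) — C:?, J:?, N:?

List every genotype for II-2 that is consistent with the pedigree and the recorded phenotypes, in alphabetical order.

C/I-1 ? ·: CC|Cc|cc
C/I-2 un ·: CC|Cc
C/II-1 ? I-1×I-2: CC|Cc|cc
C/II-2 un ·: CC|Cc
C/II-3 ? I-1×I-2: CC|Cc|cc
C/II-4 un ·: CC|Cc
C/III-1 ? II-3×II-4: CC|Cc|cc
C/III-2 ? II-2×II-1: CC|Cc|cc
C/III-3 ? II-2×II-1: CC|Cc|cc
⇒ C over [I-1,I-2,II-1,II-2,II-3,II-4,III-1,III-2,III-3]: 765 consistent
J/I-1 ? ·: JJ|Jj|jj
J/I-2 ? ·: JJ|Jj|jj
J/II-1 un I-1×I-2: JJ|Jj
J/II-2 un ·: JJ|Jj
J/II-3 un I-1×I-2: JJ|Jj
J/II-4 ? ·: JJ|Jj|jj
J/III-1 un II-3×II-4: JJ|Jj
J/III-2 ? II-2×II-1: JJ|Jj|jj
J/III-3 ? II-2×II-1: JJ|Jj|jj
⇒ J over [I-1,I-2,II-1,II-2,II-3,II-4,III-1,III-2,III-3]: 766 consistent
N/I-1 un ·: NN|Nn
N/I-2 un ·: NN|Nn
N/II-1 un I-1×I-2: Nn
N/II-2 ? ·: Nn|nn
N/II-3 ? I-1×I-2: NN|Nn|nn
N/II-4 un ·: NN|Nn
N/III-1 ? II-3×II-4: NN|Nn|nn
N/III-2 aff II-2×II-1: nn
N/III-3 ? II-2×II-1: NN|Nn|nn
⇒ N over [I-1,I-2,II-1,II-2,II-3,II-4,III-1,III-2,III-3]: 135 consistent

II-2 ∈ {CC JJ Nn, CC JJ nn, CC Jj Nn, CC Jj nn, Cc JJ Nn, Cc JJ nn, Cc Jj Nn, Cc Jj nn}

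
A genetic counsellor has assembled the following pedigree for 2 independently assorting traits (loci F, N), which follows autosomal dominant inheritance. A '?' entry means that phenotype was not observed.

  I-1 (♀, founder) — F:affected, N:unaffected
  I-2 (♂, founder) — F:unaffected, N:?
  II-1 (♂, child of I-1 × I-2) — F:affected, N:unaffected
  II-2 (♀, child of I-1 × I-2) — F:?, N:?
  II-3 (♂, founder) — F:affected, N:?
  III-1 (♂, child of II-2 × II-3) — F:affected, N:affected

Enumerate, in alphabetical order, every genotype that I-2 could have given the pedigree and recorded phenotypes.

I-2 ∈ {ff Nn, ff nn}

F/I-1 aff ·: Ff|FF
F/I-2 un ·: ff
F/II-1 aff I-1×I-2: Ff
F/II-2 ? I-1×I-2: ff|Ff
F/II-3 aff ·: Ff|FF
F/III-1 aff II-2×II-3: Ff|FF
⇒ F over [I-1,I-2,II-1,II-2,II-3,III-1]: 10 consistent
N/I-1 un ·: nn
N/I-2 ? ·: nn|Nn
N/II-1 un I-1×I-2: nn
N/II-2 ? I-1×I-2: nn|Nn
N/II-3 ? ·: nn|Nn|NN
N/III-1 aff II-2×II-3: Nn|NN
⇒ N over [I-1,I-2,II-1,II-2,II-3,III-1]: 9 consistent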